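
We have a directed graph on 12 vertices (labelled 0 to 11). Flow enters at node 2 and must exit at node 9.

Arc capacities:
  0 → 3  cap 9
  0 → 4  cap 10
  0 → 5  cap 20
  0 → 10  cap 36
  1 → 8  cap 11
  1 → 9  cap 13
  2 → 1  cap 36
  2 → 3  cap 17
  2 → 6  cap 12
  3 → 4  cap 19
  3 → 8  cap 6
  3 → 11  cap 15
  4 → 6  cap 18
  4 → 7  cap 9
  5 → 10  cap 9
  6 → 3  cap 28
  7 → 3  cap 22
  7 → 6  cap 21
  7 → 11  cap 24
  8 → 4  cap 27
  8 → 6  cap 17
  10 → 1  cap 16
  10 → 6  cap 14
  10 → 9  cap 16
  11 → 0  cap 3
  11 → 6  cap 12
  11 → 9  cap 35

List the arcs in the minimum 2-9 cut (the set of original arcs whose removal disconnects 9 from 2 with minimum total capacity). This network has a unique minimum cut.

Min-cut arcs: {(1,9), (3,11), (4,7)} (total capacity 37)

augment #1: 2→1→9 push 13
augment #2: 2→3→11→9 push 15
augment #3: 2→3→4→7→11→9 push 2
augment #4: 2→1→8→4→7→11→9 push 7
max flow = 37; residual-reachable set from 2 gives S-side
cut edges (S→T): {(1,9), (3,11), (4,7)} total cap 37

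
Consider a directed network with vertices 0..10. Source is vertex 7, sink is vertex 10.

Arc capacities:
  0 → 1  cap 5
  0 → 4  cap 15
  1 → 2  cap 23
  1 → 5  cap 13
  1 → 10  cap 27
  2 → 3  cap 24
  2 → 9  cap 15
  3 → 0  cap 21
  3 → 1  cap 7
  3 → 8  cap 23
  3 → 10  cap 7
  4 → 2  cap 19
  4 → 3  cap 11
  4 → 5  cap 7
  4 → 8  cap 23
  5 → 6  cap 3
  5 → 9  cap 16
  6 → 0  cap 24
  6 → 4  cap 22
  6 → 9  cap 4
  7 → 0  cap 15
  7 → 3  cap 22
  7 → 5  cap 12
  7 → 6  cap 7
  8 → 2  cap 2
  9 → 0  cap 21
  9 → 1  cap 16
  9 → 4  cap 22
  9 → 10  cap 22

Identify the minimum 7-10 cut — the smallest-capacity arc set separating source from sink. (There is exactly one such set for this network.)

Min-cut arcs: {(0,1), (2,9), (3,1), (3,10), (5,9), (6,9)} (total capacity 54)

augment #1: 7→3→10 push 7
augment #2: 7→0→1→10 push 5
augment #3: 7→3→1→10 push 7
augment #4: 7→5→9→10 push 12
augment #5: 7→6→9→10 push 4
augment #6: 7→0→4→2→9→10 push 6
augment #7: 7→0→4→2→9→1→10 push 4
augment #8: 7→3→8→2→9→1→10 push 2
augment #9: 7→6→4→2→9→1→10 push 3
augment #10: 7→3→0→4→5→9→1→10 push 4
max flow = 54; residual-reachable set from 7 gives S-side
cut edges (S→T): {(0,1), (2,9), (3,1), (3,10), (5,9), (6,9)} total cap 54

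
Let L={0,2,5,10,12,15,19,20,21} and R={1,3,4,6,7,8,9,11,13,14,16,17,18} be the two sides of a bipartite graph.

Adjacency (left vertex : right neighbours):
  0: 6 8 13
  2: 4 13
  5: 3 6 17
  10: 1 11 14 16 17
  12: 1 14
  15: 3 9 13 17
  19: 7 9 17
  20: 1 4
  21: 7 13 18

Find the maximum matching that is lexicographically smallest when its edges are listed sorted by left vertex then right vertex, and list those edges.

|M| = 9 (so the lex-smallest maximum matching has 9 edges)
process left vertices in ascending order; for each, take the smallest-labelled available neighbour that still permits 9 edges overall, or leave it unmatched if none does
lex-smallest matching: {0-6, 2-4, 5-3, 10-11, 12-14, 15-9, 19-7, 20-1, 21-13}

Lex-smallest maximum matching: {(0,6), (2,4), (5,3), (10,11), (12,14), (15,9), (19,7), (20,1), (21,13)}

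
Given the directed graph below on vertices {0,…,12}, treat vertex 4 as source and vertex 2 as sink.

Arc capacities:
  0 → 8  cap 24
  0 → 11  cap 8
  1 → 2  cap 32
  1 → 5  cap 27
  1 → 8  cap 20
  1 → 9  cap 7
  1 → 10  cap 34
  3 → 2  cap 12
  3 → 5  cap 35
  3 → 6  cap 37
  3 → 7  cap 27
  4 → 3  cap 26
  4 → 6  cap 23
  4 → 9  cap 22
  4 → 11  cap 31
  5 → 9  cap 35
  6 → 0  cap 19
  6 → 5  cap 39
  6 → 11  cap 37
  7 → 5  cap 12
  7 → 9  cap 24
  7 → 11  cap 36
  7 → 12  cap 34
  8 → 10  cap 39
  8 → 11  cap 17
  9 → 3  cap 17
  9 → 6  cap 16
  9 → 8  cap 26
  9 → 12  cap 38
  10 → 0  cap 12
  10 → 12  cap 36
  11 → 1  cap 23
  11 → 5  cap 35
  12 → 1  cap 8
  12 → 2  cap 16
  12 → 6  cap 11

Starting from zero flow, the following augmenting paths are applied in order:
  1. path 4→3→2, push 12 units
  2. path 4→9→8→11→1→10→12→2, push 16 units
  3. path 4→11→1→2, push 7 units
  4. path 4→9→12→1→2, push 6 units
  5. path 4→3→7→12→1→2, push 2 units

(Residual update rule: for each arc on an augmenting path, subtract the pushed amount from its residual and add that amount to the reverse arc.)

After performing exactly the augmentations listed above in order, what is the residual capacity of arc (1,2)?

Residual capacity of (1,2): 17

after path 1 (4→3→2, push 12): res(1,2)=32
after path 2 (4→9→8→11→1→10→12→2, push 16): res(1,2)=32
after path 3 (4→11→1→2, push 7): res(1,2)=25
after path 4 (4→9→12→1→2, push 6): res(1,2)=19
after path 5 (4→3→7→12→1→2, push 2): res(1,2)=17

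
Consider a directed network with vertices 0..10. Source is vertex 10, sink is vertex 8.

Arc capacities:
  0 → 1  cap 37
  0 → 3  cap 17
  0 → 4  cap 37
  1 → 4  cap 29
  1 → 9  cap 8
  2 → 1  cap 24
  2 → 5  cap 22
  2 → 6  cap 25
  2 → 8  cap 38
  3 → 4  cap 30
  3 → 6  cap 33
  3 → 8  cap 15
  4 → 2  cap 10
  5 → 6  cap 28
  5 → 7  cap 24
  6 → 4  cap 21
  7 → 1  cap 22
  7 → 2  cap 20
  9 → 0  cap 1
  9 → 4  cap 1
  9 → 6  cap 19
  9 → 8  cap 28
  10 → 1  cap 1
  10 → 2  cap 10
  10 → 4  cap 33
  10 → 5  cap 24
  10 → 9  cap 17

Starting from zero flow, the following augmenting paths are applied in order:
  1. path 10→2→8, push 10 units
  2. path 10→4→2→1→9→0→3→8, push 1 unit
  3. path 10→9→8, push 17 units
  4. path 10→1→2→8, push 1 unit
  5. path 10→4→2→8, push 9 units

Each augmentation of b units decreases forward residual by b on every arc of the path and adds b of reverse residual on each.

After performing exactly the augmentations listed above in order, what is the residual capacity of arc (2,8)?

after path 1 (10→2→8, push 10): res(2,8)=28
after path 2 (10→4→2→1→9→0→3→8, push 1): res(2,8)=28
after path 3 (10→9→8, push 17): res(2,8)=28
after path 4 (10→1→2→8, push 1): res(2,8)=27
after path 5 (10→4→2→8, push 9): res(2,8)=18

Residual capacity of (2,8): 18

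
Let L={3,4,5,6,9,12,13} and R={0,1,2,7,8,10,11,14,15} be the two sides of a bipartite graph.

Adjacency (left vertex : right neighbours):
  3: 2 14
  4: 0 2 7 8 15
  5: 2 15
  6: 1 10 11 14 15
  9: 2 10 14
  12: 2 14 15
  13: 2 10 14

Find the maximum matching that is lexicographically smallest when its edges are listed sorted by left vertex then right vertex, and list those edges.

|M| = 6 (so the lex-smallest maximum matching has 6 edges)
process left vertices in ascending order; for each, take the smallest-labelled available neighbour that still permits 6 edges overall, or leave it unmatched if none does
lex-smallest matching: {3-2, 4-0, 5-15, 6-1, 9-10, 12-14}

Lex-smallest maximum matching: {(3,2), (4,0), (5,15), (6,1), (9,10), (12,14)}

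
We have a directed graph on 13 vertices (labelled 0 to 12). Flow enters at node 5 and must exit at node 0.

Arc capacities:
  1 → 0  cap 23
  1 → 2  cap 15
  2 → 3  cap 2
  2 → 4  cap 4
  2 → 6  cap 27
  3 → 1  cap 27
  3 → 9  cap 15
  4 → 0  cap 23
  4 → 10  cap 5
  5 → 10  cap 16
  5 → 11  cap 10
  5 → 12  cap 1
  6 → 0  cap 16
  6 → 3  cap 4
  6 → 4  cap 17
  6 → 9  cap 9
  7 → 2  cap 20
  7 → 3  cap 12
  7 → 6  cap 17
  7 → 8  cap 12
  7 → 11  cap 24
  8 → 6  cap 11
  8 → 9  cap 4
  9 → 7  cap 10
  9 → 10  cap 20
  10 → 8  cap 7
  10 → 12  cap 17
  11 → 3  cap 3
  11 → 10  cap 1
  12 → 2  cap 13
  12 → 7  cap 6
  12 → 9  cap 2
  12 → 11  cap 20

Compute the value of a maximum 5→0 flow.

augment #1: 5→10→8→6→0 bottleneck 7, total now 7
augment #2: 5→11→3→1→0 bottleneck 3, total now 10
augment #3: 5→12→2→4→0 bottleneck 1, total now 11
augment #4: 5→10→12→2→4→0 bottleneck 3, total now 14
augment #5: 5→10→12→2→6→0 bottleneck 6, total now 20
augment #6: 5→11→10→12→2→6→0 bottleneck 1, total now 21

Maximum flow value: 21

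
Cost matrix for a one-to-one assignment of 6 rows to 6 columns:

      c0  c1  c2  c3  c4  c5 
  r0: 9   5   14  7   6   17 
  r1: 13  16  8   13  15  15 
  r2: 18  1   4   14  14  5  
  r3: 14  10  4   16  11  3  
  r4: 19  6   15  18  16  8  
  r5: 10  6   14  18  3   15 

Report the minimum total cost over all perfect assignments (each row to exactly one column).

Minimum assignment cost: 36

one of 2 optimal assignments: row0→col3 (cost 7), row1→col0 (cost 13), row2→col1 (cost 1), row3→col2 (cost 4), row4→col5 (cost 8), row5→col4 (cost 3)
total = 7 + 13 + 1 + 4 + 8 + 3 = 36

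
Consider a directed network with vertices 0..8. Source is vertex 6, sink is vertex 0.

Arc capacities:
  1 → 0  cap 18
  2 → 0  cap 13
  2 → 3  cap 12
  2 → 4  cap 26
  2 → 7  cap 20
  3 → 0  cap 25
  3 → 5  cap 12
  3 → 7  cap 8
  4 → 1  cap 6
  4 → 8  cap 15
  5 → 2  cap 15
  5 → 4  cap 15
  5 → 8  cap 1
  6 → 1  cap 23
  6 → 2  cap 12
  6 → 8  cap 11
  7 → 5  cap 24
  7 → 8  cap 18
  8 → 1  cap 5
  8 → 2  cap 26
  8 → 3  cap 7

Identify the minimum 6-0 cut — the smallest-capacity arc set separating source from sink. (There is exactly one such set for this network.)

Min-cut arcs: {(1,0), (6,2), (6,8)} (total capacity 41)

augment #1: 6→1→0 push 18
augment #2: 6→2→0 push 12
augment #3: 6→8→2→0 push 1
augment #4: 6→8→3→0 push 7
augment #5: 6→8→2→3→0 push 3
max flow = 41; residual-reachable set from 6 gives S-side
cut edges (S→T): {(1,0), (6,2), (6,8)} total cap 41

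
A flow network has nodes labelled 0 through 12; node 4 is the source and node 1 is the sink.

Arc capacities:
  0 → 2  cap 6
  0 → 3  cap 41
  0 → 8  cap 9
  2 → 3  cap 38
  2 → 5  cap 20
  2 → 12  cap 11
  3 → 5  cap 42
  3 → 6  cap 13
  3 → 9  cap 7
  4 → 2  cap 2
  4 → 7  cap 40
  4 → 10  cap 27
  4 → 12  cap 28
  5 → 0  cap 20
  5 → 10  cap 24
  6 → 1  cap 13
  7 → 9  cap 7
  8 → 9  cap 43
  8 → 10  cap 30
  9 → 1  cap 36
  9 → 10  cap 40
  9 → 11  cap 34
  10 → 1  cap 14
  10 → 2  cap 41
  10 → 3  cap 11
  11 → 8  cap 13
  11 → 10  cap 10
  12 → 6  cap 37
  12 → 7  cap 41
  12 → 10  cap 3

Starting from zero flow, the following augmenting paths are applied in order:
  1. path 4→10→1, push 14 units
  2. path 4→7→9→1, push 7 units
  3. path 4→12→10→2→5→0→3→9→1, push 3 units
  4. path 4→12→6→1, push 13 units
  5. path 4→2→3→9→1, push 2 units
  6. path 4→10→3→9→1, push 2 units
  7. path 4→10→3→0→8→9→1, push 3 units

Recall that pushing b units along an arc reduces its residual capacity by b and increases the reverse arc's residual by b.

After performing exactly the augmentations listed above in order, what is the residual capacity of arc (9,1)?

Residual capacity of (9,1): 19

after path 1 (4→10→1, push 14): res(9,1)=36
after path 2 (4→7→9→1, push 7): res(9,1)=29
after path 3 (4→12→10→2→5→0→3→9→1, push 3): res(9,1)=26
after path 4 (4→12→6→1, push 13): res(9,1)=26
after path 5 (4→2→3→9→1, push 2): res(9,1)=24
after path 6 (4→10→3→9→1, push 2): res(9,1)=22
after path 7 (4→10→3→0→8→9→1, push 3): res(9,1)=19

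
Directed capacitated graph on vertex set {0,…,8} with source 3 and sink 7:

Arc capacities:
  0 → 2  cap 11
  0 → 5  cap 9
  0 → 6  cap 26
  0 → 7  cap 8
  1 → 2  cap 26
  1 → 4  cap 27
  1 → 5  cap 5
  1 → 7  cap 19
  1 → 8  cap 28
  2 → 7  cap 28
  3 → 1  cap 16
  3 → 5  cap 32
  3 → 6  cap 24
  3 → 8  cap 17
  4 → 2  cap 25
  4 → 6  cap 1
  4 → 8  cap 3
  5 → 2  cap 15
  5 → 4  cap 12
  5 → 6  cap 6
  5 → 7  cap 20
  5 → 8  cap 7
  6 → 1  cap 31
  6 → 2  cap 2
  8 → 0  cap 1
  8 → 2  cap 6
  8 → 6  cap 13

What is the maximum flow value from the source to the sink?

Maximum flow value: 68

augment #1: 3→1→7 bottleneck 16, total now 16
augment #2: 3→5→7 bottleneck 20, total now 36
augment #3: 3→5→2→7 bottleneck 12, total now 48
augment #4: 3→6→1→7 bottleneck 3, total now 51
augment #5: 3→6→2→7 bottleneck 2, total now 53
augment #6: 3→8→0→7 bottleneck 1, total now 54
augment #7: 3→8→2→7 bottleneck 6, total now 60
augment #8: 3→6→1→2→7 bottleneck 8, total now 68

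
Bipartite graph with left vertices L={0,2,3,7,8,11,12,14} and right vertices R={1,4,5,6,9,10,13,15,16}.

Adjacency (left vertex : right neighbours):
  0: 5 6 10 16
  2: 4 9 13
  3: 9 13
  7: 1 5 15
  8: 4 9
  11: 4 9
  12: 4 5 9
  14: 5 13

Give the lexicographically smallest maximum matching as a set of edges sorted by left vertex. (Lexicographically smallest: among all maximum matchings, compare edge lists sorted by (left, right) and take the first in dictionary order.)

|M| = 6 (so the lex-smallest maximum matching has 6 edges)
process left vertices in ascending order; for each, take the smallest-labelled available neighbour that still permits 6 edges overall, or leave it unmatched if none does
lex-smallest matching: {0-6, 2-4, 3-9, 7-1, 12-5, 14-13}

Lex-smallest maximum matching: {(0,6), (2,4), (3,9), (7,1), (12,5), (14,13)}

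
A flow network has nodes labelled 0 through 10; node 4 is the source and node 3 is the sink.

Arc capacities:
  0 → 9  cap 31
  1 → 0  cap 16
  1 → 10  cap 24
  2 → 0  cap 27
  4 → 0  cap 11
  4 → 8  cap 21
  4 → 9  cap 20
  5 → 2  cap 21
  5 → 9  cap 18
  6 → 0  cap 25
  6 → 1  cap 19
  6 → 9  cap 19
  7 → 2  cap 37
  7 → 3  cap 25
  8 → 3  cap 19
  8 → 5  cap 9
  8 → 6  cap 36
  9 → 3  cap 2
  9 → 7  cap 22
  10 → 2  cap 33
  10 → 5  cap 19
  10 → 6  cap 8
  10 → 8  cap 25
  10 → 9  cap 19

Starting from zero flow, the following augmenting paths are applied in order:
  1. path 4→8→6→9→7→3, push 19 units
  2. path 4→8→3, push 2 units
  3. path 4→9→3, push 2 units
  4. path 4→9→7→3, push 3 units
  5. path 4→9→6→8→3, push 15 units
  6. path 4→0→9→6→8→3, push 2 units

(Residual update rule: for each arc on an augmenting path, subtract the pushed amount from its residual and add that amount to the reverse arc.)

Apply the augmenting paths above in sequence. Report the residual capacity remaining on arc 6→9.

Residual capacity of (6,9): 17

after path 1 (4→8→6→9→7→3, push 19): res(6,9)=0
after path 2 (4→8→3, push 2): res(6,9)=0
after path 3 (4→9→3, push 2): res(6,9)=0
after path 4 (4→9→7→3, push 3): res(6,9)=0
after path 5 (4→9→6→8→3, push 15): res(6,9)=15
after path 6 (4→0→9→6→8→3, push 2): res(6,9)=17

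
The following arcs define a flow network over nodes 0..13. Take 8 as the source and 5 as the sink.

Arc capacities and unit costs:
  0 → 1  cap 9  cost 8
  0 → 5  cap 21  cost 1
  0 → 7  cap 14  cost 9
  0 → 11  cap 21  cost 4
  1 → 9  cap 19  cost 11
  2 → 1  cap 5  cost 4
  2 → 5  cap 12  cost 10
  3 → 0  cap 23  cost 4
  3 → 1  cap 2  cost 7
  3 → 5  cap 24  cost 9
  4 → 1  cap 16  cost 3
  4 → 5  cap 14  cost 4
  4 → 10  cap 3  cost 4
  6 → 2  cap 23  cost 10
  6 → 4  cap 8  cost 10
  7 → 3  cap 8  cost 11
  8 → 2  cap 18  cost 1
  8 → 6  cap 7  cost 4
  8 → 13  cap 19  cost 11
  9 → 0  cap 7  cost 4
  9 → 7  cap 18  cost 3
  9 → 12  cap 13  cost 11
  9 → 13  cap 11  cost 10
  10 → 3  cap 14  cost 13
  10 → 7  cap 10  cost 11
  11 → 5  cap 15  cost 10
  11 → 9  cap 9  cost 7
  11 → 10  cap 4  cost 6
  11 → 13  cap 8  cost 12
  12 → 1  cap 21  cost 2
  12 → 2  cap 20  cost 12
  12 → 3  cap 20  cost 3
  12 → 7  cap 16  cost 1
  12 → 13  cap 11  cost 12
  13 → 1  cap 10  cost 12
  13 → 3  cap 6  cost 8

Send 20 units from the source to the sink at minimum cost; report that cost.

Minimum cost for 20 units: 279

shortest-cost path #1: 8→2→5 push 12 @ unit cost 11 (adds 132)
shortest-cost path #2: 8→6→4→5 push 7 @ unit cost 18 (adds 126)
shortest-cost path #3: 8→2→1→9→0→5 push 1 @ unit cost 21 (adds 21)
total cost = 279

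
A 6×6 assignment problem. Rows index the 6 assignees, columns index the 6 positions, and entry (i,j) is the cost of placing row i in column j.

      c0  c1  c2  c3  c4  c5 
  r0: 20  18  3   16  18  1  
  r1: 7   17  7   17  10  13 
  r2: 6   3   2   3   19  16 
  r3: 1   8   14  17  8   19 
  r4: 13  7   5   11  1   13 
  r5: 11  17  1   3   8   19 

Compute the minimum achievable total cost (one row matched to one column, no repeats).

optimal assignment: row0→col5 (cost 1), row1→col2 (cost 7), row2→col1 (cost 3), row3→col0 (cost 1), row4→col4 (cost 1), row5→col3 (cost 3)
total = 1 + 7 + 3 + 1 + 1 + 3 = 16

Minimum assignment cost: 16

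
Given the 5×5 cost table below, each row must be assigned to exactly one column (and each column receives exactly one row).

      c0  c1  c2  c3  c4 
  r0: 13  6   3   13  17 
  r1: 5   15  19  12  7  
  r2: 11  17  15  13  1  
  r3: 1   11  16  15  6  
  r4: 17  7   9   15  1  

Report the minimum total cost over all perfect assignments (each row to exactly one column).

optimal assignment: row0→col2 (cost 3), row1→col3 (cost 12), row2→col4 (cost 1), row3→col0 (cost 1), row4→col1 (cost 7)
total = 3 + 12 + 1 + 1 + 7 = 24

Minimum assignment cost: 24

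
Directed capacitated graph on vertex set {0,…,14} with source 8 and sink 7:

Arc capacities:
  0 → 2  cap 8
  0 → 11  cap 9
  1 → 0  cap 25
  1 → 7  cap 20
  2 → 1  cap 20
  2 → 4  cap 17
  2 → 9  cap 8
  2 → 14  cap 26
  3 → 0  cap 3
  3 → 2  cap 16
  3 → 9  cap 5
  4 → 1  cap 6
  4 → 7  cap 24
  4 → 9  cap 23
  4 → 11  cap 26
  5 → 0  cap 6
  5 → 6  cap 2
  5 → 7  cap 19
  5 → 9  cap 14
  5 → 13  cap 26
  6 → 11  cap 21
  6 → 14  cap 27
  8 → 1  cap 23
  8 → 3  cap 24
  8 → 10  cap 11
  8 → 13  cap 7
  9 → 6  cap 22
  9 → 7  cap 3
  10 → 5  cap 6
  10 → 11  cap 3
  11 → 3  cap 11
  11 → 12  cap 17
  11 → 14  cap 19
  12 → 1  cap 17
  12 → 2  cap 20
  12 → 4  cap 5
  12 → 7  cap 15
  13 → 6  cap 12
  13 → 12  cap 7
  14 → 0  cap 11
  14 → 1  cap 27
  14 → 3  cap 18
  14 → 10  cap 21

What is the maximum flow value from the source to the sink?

Maximum flow value: 63

augment #1: 8→1→7 bottleneck 20, total now 20
augment #2: 8→3→9→7 bottleneck 3, total now 23
augment #3: 8→10→5→7 bottleneck 6, total now 29
augment #4: 8→13→12→7 bottleneck 7, total now 36
augment #5: 8→3→2→4→7 bottleneck 16, total now 52
augment #6: 8→10→11→12→7 bottleneck 3, total now 55
augment #7: 8→1→0→2→4→7 bottleneck 1, total now 56
augment #8: 8→1→0→11→12→7 bottleneck 2, total now 58
augment #9: 8→3→0→11→12→7 bottleneck 3, total now 61
augment #10: 8→3→9→6→11→12→4→7 bottleneck 2, total now 63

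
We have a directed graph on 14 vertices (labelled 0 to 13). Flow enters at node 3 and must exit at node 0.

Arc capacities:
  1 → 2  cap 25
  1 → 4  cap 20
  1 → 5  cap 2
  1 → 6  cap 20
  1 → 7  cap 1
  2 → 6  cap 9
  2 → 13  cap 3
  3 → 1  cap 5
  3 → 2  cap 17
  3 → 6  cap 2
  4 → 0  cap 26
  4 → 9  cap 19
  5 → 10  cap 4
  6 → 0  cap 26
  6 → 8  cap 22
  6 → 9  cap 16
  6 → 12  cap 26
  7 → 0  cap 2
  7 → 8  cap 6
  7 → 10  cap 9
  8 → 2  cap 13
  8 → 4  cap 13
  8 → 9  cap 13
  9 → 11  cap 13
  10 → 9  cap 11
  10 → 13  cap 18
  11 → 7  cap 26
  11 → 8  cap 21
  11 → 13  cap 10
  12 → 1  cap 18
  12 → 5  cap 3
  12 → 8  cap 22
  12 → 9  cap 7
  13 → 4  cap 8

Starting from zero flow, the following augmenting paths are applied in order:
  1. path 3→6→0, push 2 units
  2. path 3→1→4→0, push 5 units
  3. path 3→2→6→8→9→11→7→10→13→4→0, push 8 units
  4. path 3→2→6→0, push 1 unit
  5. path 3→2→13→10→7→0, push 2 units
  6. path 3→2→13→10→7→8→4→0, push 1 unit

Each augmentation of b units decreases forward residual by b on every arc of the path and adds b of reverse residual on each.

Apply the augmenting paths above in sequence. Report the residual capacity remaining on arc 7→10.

after path 1 (3→6→0, push 2): res(7,10)=9
after path 2 (3→1→4→0, push 5): res(7,10)=9
after path 3 (3→2→6→8→9→11→7→10→13→4→0, push 8): res(7,10)=1
after path 4 (3→2→6→0, push 1): res(7,10)=1
after path 5 (3→2→13→10→7→0, push 2): res(7,10)=3
after path 6 (3→2→13→10→7→8→4→0, push 1): res(7,10)=4

Residual capacity of (7,10): 4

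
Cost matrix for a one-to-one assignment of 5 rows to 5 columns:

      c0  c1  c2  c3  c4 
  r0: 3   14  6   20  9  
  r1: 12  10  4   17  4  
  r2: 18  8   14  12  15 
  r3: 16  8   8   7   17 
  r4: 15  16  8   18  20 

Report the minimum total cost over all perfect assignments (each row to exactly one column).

Minimum assignment cost: 30

optimal assignment: row0→col0 (cost 3), row1→col4 (cost 4), row2→col1 (cost 8), row3→col3 (cost 7), row4→col2 (cost 8)
total = 3 + 4 + 8 + 7 + 8 = 30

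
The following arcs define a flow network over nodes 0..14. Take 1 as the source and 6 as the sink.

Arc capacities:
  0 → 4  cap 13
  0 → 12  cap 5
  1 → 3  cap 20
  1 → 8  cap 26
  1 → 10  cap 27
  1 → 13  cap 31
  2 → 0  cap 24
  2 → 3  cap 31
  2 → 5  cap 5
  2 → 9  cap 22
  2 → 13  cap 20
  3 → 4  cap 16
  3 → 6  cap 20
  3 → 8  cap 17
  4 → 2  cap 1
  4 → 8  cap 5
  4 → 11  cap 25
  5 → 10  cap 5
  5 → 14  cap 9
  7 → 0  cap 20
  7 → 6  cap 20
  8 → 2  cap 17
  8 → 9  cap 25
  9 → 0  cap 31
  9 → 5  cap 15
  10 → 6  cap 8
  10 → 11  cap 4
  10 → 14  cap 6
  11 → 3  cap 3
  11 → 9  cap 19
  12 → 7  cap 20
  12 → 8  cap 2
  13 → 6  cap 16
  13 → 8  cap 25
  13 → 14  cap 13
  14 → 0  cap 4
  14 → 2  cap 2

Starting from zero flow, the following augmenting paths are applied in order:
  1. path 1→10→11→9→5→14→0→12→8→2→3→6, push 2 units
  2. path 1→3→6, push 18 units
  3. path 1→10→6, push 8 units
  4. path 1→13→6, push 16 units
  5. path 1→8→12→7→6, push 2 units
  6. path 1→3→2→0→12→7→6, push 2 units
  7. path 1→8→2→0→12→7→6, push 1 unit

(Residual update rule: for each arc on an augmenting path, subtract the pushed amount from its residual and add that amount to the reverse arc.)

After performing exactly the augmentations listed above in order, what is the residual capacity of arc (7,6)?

Residual capacity of (7,6): 15

after path 1 (1→10→11→9→5→14→0→12→8→2→3→6, push 2): res(7,6)=20
after path 2 (1→3→6, push 18): res(7,6)=20
after path 3 (1→10→6, push 8): res(7,6)=20
after path 4 (1→13→6, push 16): res(7,6)=20
after path 5 (1→8→12→7→6, push 2): res(7,6)=18
after path 6 (1→3→2→0→12→7→6, push 2): res(7,6)=16
after path 7 (1→8→2→0→12→7→6, push 1): res(7,6)=15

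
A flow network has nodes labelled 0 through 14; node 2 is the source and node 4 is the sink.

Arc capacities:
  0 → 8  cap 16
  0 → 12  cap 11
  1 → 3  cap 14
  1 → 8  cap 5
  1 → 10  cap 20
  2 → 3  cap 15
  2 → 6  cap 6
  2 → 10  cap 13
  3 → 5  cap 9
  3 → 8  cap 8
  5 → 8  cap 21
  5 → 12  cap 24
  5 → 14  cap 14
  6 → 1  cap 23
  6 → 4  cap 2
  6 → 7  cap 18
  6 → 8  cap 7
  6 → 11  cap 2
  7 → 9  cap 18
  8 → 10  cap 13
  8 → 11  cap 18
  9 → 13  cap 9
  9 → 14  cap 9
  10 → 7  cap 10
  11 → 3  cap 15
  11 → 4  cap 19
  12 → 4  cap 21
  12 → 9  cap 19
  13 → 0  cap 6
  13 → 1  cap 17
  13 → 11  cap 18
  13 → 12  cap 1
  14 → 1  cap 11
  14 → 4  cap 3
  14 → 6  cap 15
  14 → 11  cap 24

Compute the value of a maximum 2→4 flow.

augment #1: 2→6→4 bottleneck 2, total now 2
augment #2: 2→6→11→4 bottleneck 2, total now 4
augment #3: 2→3→5→12→4 bottleneck 9, total now 13
augment #4: 2→3→8→11→4 bottleneck 6, total now 19
augment #5: 2→6→8→11→4 bottleneck 2, total now 21
augment #6: 2→10→7→9→14→4 bottleneck 3, total now 24
augment #7: 2→10→7→9→13→11→4 bottleneck 7, total now 31

Maximum flow value: 31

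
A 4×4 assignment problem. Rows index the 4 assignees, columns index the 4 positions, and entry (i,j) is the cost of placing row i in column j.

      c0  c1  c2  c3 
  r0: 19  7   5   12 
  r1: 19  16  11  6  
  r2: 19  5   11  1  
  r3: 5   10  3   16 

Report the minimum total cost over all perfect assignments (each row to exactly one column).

Minimum assignment cost: 21

optimal assignment: row0→col2 (cost 5), row1→col3 (cost 6), row2→col1 (cost 5), row3→col0 (cost 5)
total = 5 + 6 + 5 + 5 = 21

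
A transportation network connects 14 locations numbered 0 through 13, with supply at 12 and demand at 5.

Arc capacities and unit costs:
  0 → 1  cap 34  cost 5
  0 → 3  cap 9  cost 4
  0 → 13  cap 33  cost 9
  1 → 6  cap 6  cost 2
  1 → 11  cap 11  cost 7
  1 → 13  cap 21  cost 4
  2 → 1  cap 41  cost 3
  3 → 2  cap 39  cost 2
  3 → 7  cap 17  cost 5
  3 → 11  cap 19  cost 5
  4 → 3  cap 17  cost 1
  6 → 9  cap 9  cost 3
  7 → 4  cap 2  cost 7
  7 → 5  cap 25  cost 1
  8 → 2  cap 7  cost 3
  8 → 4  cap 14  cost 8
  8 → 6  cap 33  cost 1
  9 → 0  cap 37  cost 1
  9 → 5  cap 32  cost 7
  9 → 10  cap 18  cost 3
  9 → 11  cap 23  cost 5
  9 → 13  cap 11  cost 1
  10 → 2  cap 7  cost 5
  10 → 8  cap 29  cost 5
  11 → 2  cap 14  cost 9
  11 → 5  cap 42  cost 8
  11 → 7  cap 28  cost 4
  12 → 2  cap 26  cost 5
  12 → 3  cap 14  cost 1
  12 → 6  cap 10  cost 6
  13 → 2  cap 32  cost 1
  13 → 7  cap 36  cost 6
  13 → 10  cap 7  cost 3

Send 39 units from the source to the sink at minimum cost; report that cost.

Minimum cost for 39 units: 566

shortest-cost path #1: 12→3→7→5 push 14 @ unit cost 7 (adds 98)
shortest-cost path #2: 12→6→9→5 push 9 @ unit cost 16 (adds 144)
shortest-cost path #3: 12→2→1→13→7→5 push 11 @ unit cost 19 (adds 209)
shortest-cost path #4: 12→2→1→11→5 push 5 @ unit cost 23 (adds 115)
total cost = 566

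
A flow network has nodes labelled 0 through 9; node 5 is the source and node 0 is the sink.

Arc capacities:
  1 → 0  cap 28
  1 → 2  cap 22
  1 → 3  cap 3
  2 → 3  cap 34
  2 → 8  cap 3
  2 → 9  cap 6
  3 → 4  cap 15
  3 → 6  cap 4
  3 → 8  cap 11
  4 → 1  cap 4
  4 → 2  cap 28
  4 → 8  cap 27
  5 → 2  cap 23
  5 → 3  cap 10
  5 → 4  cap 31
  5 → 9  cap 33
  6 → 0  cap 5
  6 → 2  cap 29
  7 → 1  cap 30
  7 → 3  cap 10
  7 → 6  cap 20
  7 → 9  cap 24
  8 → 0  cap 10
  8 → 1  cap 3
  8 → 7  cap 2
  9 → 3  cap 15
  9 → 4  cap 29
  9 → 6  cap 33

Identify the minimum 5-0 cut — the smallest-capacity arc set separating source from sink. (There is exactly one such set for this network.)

augment #1: 5→2→8→0 push 3
augment #2: 5→3→6→0 push 4
augment #3: 5→3→8→0 push 6
augment #4: 5→4→1→0 push 4
augment #5: 5→4→8→0 push 1
augment #6: 5→9→6→0 push 1
augment #7: 5→4→8→1→0 push 3
augment #8: 5→4→8→7→1→0 push 2
max flow = 24; residual-reachable set from 5 gives S-side
cut edges (S→T): {(4,1), (6,0), (8,0), (8,1), (8,7)} total cap 24

Min-cut arcs: {(4,1), (6,0), (8,0), (8,1), (8,7)} (total capacity 24)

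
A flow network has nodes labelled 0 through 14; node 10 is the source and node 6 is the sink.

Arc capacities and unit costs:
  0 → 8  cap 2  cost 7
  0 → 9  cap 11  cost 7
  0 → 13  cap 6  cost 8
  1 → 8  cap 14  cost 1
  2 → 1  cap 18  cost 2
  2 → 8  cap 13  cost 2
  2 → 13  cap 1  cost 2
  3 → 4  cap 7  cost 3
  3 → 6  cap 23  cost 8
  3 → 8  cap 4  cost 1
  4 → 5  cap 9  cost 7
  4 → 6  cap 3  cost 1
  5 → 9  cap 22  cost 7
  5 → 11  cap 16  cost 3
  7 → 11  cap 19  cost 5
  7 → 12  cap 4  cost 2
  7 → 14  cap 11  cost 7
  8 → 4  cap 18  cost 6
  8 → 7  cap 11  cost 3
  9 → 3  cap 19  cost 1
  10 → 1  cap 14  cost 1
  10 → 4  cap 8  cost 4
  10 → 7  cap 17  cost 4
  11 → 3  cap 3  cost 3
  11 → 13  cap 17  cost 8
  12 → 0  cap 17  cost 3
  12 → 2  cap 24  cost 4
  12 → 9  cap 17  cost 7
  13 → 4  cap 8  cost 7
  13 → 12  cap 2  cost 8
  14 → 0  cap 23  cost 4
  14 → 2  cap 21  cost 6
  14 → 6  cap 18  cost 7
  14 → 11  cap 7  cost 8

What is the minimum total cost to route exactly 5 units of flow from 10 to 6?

Minimum cost for 5 units: 51

shortest-cost path #1: 10→4→6 push 3 @ unit cost 5 (adds 15)
shortest-cost path #2: 10→7→14→6 push 2 @ unit cost 18 (adds 36)
total cost = 51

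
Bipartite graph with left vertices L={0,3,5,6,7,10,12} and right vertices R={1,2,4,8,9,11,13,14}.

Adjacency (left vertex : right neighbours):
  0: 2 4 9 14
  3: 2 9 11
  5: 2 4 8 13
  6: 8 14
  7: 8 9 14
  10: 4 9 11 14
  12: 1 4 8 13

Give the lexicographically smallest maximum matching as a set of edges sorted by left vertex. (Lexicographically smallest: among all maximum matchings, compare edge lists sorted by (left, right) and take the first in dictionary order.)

|M| = 7 (so the lex-smallest maximum matching has 7 edges)
process left vertices in ascending order; for each, take the smallest-labelled available neighbour that still permits 7 edges overall, or leave it unmatched if none does
lex-smallest matching: {0-2, 3-9, 5-4, 6-8, 7-14, 10-11, 12-1}

Lex-smallest maximum matching: {(0,2), (3,9), (5,4), (6,8), (7,14), (10,11), (12,1)}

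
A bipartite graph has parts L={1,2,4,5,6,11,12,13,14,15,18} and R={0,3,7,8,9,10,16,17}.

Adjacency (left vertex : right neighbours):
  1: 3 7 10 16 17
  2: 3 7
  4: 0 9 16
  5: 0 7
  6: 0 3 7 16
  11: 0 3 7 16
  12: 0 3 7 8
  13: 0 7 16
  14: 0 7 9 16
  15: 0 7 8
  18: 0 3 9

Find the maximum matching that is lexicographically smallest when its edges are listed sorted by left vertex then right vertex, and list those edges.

Lex-smallest maximum matching: {(1,10), (2,3), (4,0), (5,7), (6,16), (12,8), (14,9)}

|M| = 7 (so the lex-smallest maximum matching has 7 edges)
process left vertices in ascending order; for each, take the smallest-labelled available neighbour that still permits 7 edges overall, or leave it unmatched if none does
lex-smallest matching: {1-10, 2-3, 4-0, 5-7, 6-16, 12-8, 14-9}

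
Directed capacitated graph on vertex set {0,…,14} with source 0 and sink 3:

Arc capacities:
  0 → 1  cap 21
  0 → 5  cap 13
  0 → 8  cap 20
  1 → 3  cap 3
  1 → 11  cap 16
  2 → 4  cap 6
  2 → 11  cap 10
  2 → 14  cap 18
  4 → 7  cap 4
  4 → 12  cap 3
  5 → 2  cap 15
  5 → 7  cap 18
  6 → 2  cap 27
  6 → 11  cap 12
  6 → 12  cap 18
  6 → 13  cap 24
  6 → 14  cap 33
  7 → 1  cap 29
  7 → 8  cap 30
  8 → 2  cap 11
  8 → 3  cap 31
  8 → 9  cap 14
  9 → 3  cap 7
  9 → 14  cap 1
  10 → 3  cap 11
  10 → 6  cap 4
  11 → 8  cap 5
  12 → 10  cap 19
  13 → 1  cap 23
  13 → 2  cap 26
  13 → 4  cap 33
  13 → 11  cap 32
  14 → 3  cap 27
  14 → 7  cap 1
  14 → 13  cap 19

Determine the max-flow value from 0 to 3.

augment #1: 0→1→3 bottleneck 3, total now 3
augment #2: 0→8→3 bottleneck 20, total now 23
augment #3: 0→1→11→8→3 bottleneck 5, total now 28
augment #4: 0→5→2→14→3 bottleneck 13, total now 41

Maximum flow value: 41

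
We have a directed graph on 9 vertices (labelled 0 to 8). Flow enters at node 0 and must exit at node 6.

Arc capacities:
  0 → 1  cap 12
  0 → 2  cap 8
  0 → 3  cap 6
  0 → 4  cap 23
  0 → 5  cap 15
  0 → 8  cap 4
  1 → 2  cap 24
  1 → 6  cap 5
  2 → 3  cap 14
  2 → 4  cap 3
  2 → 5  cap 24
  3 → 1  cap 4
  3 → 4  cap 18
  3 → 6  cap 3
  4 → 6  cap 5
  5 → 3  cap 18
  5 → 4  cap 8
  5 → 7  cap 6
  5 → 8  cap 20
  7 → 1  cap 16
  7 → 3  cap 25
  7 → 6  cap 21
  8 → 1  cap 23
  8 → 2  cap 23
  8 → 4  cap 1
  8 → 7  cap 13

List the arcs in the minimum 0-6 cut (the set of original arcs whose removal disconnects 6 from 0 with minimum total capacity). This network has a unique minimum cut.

augment #1: 0→1→6 push 5
augment #2: 0→3→6 push 3
augment #3: 0→4→6 push 5
augment #4: 0→5→7→6 push 6
augment #5: 0→8→7→6 push 4
augment #6: 0→5→8→7→6 push 9
max flow = 32; residual-reachable set from 0 gives S-side
cut edges (S→T): {(1,6), (3,6), (4,6), (5,7), (8,7)} total cap 32

Min-cut arcs: {(1,6), (3,6), (4,6), (5,7), (8,7)} (total capacity 32)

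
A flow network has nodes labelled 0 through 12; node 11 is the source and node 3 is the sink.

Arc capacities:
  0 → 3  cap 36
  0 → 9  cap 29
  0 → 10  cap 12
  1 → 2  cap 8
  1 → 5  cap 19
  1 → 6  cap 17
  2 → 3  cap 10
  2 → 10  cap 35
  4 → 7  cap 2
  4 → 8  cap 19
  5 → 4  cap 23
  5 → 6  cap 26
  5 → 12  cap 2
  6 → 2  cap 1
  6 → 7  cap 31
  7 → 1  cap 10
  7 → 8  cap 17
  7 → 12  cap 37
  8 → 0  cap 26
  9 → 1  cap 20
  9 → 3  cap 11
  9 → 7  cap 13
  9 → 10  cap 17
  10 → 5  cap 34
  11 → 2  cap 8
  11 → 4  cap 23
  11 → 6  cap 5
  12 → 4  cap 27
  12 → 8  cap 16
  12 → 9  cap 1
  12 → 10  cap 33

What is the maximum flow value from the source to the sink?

augment #1: 11→2→3 bottleneck 8, total now 8
augment #2: 11→6→2→3 bottleneck 1, total now 9
augment #3: 11→4→8→0→3 bottleneck 19, total now 28
augment #4: 11→4→7→1→2→3 bottleneck 1, total now 29
augment #5: 11→4→7→8→0→3 bottleneck 1, total now 30
augment #6: 11→6→7→8→0→3 bottleneck 4, total now 34

Maximum flow value: 34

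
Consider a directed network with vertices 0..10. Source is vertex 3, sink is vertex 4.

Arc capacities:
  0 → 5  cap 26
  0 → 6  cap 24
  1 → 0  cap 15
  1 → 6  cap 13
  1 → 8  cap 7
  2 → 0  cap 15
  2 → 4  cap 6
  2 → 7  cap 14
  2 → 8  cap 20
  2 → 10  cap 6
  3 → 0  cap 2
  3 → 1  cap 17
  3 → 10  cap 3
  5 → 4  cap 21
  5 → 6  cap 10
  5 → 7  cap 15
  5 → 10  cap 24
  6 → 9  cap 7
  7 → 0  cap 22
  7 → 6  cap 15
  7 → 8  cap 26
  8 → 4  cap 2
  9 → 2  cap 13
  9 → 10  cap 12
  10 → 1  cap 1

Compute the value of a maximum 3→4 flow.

Maximum flow value: 20

augment #1: 3→0→5→4 bottleneck 2, total now 2
augment #2: 3→1→8→4 bottleneck 2, total now 4
augment #3: 3→1→0→5→4 bottleneck 15, total now 19
augment #4: 3→10→1→6→9→2→4 bottleneck 1, total now 20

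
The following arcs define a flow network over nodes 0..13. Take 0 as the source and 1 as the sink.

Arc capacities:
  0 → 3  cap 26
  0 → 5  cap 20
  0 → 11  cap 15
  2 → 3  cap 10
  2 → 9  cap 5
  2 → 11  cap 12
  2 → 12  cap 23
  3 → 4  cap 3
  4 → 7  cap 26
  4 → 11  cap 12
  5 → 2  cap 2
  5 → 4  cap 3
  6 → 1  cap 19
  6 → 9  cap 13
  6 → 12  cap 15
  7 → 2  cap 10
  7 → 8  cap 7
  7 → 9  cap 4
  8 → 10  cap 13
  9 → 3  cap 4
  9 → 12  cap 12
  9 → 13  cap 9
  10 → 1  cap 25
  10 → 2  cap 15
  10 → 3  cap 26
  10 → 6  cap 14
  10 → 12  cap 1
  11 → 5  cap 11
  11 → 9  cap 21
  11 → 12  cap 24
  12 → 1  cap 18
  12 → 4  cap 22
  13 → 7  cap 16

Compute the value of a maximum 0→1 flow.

Maximum flow value: 23

augment #1: 0→11→12→1 bottleneck 15, total now 15
augment #2: 0→5→2→12→1 bottleneck 2, total now 17
augment #3: 0→3→4→11→12→1 bottleneck 1, total now 18
augment #4: 0→3→4→7→8→10→1 bottleneck 2, total now 20
augment #5: 0→5→4→7→8→10→1 bottleneck 3, total now 23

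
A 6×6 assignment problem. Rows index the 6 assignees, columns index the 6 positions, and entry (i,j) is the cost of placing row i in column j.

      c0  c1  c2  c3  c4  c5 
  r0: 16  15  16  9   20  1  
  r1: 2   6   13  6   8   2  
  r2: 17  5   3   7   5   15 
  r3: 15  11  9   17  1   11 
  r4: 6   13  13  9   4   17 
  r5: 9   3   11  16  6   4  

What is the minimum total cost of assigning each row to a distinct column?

Minimum assignment cost: 19

optimal assignment: row0→col5 (cost 1), row1→col0 (cost 2), row2→col2 (cost 3), row3→col4 (cost 1), row4→col3 (cost 9), row5→col1 (cost 3)
total = 1 + 2 + 3 + 1 + 9 + 3 = 19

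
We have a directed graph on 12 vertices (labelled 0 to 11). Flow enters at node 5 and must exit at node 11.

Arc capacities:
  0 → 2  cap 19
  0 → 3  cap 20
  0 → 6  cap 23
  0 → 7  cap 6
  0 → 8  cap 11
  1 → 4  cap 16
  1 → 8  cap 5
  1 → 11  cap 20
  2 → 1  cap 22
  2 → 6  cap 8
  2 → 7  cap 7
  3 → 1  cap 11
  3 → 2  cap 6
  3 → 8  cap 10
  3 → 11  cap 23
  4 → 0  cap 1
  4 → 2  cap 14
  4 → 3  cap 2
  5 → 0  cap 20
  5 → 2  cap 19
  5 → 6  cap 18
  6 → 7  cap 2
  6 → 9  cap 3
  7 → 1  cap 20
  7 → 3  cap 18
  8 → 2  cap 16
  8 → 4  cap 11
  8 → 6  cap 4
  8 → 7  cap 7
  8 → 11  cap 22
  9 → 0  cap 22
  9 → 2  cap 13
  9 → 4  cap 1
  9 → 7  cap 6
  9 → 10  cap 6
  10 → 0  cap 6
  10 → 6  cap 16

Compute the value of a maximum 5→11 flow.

Maximum flow value: 44

augment #1: 5→0→3→11 bottleneck 20, total now 20
augment #2: 5→2→1→11 bottleneck 19, total now 39
augment #3: 5→6→7→1→11 bottleneck 1, total now 40
augment #4: 5→6→7→3→11 bottleneck 1, total now 41
augment #5: 5→6→9→0→8→11 bottleneck 3, total now 44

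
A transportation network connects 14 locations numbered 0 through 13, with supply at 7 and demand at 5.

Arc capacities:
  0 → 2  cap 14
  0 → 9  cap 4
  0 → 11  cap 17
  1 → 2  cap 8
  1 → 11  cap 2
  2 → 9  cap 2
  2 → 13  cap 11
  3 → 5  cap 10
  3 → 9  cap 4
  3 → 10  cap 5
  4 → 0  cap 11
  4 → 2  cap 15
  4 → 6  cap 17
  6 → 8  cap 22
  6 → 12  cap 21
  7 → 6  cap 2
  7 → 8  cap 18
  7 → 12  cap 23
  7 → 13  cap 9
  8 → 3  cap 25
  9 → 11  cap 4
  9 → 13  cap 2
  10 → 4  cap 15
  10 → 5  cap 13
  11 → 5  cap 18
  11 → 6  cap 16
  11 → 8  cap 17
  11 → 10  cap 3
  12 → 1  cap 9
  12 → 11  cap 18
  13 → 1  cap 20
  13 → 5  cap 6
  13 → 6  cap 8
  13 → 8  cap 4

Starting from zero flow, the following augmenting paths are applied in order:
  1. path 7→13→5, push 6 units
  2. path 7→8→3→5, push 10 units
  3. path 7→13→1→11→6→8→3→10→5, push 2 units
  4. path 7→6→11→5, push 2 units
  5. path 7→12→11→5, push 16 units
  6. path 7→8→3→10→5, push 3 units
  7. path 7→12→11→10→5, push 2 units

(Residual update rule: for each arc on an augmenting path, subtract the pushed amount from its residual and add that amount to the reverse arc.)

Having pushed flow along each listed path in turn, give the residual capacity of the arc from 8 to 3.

after path 1 (7→13→5, push 6): res(8,3)=25
after path 2 (7→8→3→5, push 10): res(8,3)=15
after path 3 (7→13→1→11→6→8→3→10→5, push 2): res(8,3)=13
after path 4 (7→6→11→5, push 2): res(8,3)=13
after path 5 (7→12→11→5, push 16): res(8,3)=13
after path 6 (7→8→3→10→5, push 3): res(8,3)=10
after path 7 (7→12→11→10→5, push 2): res(8,3)=10

Residual capacity of (8,3): 10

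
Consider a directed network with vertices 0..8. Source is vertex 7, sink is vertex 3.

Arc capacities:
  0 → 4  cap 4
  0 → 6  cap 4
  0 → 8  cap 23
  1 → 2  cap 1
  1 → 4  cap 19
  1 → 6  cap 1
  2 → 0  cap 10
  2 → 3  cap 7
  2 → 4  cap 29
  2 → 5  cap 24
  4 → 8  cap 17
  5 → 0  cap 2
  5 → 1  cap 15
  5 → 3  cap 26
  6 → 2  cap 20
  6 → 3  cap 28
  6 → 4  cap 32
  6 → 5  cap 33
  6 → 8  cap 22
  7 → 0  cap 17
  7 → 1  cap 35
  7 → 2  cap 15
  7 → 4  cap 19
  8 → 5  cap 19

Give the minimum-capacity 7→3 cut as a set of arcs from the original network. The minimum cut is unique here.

augment #1: 7→2→3 push 7
augment #2: 7→0→6→3 push 4
augment #3: 7→1→6→3 push 1
augment #4: 7→2→5→3 push 8
augment #5: 7→0→8→5→3 push 13
augment #6: 7→1→2→5→3 push 1
augment #7: 7→4→8→5→3 push 4
max flow = 38; residual-reachable set from 7 gives S-side
cut edges (S→T): {(0,6), (1,6), (2,3), (5,3)} total cap 38

Min-cut arcs: {(0,6), (1,6), (2,3), (5,3)} (total capacity 38)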